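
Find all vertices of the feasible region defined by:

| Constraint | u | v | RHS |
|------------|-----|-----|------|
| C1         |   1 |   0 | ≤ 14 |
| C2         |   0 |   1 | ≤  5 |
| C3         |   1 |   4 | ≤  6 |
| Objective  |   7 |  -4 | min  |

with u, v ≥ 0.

(0, 0), (6, 0), (0, 1.5)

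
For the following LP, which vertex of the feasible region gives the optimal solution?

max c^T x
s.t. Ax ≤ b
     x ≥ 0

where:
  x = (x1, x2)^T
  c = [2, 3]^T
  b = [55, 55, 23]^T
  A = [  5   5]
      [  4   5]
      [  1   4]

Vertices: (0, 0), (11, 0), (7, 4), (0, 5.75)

Evaluate the objective at each vertex of the feasible region:
  z(0, 0) = 0
  z(11, 0) = 22
  z(7, 4) = 26  ←
  z(0, 5.75) = 17.25
The maximum is at x1 = 7, x2 = 4.

(7, 4)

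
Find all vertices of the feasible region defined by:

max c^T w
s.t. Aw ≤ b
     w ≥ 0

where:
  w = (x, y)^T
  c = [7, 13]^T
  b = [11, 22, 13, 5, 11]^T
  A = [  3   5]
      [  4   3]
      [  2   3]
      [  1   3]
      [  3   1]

(0, 0), (3.667, 0), (2, 1), (0, 1.667)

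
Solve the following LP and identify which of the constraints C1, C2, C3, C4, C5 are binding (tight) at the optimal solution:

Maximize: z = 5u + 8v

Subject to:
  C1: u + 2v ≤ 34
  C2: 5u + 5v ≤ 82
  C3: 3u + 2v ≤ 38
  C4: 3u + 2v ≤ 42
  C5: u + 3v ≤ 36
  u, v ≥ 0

At u = 6, v = 10, compute slack b - a·x for each constraint:
  C1: 34 − 26 = 8  (slack)
  C2: 82 − 80 = 2  (slack)
  C3: 38 − 38 = 0  (binding)
  C4: 42 − 38 = 4  (slack)
  C5: 36 − 36 = 0  (binding)

Optimal: u = 6, v = 10
Binding: C3, C5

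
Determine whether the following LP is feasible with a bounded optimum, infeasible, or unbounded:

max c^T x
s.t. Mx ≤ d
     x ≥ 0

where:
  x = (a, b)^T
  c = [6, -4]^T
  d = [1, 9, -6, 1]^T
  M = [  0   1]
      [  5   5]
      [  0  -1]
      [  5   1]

Infeasible (no feasible solution exists)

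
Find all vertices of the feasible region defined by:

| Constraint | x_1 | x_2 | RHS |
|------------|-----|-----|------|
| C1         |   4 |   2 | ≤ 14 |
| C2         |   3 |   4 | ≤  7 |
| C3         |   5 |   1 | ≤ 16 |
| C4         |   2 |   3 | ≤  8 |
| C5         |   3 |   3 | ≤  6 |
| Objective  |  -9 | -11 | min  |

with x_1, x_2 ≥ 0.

(0, 0), (2, 0), (1, 1), (0, 1.75)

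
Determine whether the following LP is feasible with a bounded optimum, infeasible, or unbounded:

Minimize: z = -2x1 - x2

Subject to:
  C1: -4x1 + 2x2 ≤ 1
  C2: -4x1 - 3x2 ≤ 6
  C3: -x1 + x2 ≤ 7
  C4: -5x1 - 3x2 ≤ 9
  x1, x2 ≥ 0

Unbounded (objective can decrease without bound)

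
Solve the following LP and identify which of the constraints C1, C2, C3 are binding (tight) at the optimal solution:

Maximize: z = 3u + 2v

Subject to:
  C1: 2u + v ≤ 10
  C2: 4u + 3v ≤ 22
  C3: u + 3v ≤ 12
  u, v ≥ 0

At u = 4, v = 2, compute slack b - a·x for each constraint:
  C1: 10 − 10 = 0  (binding)
  C2: 22 − 22 = 0  (binding)
  C3: 12 − 10 = 2  (slack)

Optimal: u = 4, v = 2
Binding: C1, C2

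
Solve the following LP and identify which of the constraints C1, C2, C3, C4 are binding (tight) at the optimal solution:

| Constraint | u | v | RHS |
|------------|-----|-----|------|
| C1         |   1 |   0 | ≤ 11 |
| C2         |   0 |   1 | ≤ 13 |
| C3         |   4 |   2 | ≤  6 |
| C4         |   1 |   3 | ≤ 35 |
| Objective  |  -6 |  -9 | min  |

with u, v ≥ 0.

At u = 0, v = 3, compute slack b - a·x for each constraint:
  C1: 11 − 0 = 11  (slack)
  C2: 13 − 3 = 10  (slack)
  C3: 6 − 6 = 0  (binding)
  C4: 35 − 9 = 26  (slack)

Optimal: u = 0, v = 3
Binding: C3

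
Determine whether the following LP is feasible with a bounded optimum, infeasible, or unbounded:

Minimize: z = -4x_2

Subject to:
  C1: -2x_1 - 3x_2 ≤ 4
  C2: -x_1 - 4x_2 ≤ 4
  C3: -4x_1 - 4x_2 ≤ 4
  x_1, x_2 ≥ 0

Unbounded (objective can decrease without bound)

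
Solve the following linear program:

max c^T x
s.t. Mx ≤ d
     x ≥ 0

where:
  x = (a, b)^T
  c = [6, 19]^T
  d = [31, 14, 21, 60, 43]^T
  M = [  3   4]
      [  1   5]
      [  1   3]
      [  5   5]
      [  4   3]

Evaluate the objective at each vertex of the feasible region:
  z(0, 0) = 0
  z(10.33, 0) = 62
  z(9, 1) = 73  ←
  z(0, 2.8) = 53.2
The maximum is at a = 9, b = 1.

a = 9, b = 1, z = 73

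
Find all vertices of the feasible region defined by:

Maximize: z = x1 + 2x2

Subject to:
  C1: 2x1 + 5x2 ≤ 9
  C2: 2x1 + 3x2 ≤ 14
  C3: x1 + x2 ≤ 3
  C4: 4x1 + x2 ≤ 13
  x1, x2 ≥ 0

(0, 0), (3, 0), (2, 1), (0, 1.8)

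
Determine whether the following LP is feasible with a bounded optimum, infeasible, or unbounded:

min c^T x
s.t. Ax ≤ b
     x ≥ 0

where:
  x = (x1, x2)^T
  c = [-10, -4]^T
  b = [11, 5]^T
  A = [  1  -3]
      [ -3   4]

Unbounded (objective can decrease without bound)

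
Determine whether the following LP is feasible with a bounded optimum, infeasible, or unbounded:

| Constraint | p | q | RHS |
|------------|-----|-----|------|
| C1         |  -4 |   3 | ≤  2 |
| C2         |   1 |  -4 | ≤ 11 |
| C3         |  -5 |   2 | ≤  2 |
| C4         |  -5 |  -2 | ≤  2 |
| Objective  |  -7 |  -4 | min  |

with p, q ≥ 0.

Unbounded (objective can decrease without bound)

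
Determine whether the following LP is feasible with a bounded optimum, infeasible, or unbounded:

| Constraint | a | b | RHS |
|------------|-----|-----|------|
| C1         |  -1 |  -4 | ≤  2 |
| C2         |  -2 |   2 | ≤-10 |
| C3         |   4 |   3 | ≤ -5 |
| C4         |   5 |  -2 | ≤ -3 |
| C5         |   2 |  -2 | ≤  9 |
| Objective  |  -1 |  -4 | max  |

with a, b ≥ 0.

Infeasible (no feasible solution exists)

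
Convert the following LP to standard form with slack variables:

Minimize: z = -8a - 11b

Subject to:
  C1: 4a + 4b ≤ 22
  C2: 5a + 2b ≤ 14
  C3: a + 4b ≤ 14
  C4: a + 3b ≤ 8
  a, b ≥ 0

min z = -8a - 11b

s.t.
  4a + 4b + s1 = 22
  5a + 2b + s2 = 14
  a + 4b + s3 = 14
  a + 3b + s4 = 8
  a, b, s1, s2, s3, s4 ≥ 0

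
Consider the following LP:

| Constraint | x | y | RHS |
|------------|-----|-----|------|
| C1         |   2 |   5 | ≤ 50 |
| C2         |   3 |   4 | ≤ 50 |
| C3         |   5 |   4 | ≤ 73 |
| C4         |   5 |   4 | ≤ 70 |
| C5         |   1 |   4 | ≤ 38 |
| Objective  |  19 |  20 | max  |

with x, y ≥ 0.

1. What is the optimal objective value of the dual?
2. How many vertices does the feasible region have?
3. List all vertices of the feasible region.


1. 290
2. 6
3. (0, 0), (14, 0), (10, 5), (7.143, 7.143), (3.333, 8.667), (0, 9.5)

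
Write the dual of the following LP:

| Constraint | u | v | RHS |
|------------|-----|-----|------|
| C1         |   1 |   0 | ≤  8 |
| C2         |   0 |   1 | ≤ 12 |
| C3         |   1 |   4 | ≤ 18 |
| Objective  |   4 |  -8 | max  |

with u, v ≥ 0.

Primal max cᵀx s.t. Ax ≤ b, x ≥ 0  →  Dual min bᵀy s.t. Aᵀy ≥ c, y ≥ 0.

Minimize: z = 8y1 + 12y2 + 18y3

Subject to:
  y1 + y3 ≥ 4
  y2 + 4y3 ≥ -8
  y1, y2, y3 ≥ 0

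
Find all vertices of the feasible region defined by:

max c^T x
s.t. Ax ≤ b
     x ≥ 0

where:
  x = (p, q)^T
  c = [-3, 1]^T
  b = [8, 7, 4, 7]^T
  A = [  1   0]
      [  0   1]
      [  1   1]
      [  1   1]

(0, 0), (4, 0), (0, 4)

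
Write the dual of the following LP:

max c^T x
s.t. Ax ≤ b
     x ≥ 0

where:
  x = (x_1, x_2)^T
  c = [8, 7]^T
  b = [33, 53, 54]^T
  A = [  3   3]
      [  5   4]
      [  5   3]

Primal max cᵀx s.t. Ax ≤ b, x ≥ 0  →  Dual min bᵀy s.t. Aᵀy ≥ c, y ≥ 0.

Minimize: z = 33y1 + 53y2 + 54y3

Subject to:
  3y1 + 5y2 + 5y3 ≥ 8
  3y1 + 4y2 + 3y3 ≥ 7
  y1, y2, y3 ≥ 0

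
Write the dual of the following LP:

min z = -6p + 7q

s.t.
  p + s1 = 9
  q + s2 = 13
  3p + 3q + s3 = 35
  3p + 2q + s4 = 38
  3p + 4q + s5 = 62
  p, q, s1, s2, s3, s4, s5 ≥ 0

Primal min cᵀx s.t. Ax ≤ b, x ≥ 0  →  Dual max −bᵀy s.t. Aᵀy ≥ −c, y ≥ 0.

Maximize: z = -9y1 - 13y2 - 35y3 - 38y4 - 62y5

Subject to:
  y1 + 3y3 + 3y4 + 3y5 ≥ 6
  y2 + 3y3 + 2y4 + 4y5 ≥ -7
  y1, y2, y3, y4, y5 ≥ 0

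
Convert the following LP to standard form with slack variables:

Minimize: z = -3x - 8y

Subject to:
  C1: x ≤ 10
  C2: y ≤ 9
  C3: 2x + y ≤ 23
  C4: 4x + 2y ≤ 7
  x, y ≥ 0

min z = -3x - 8y

s.t.
  x + s1 = 10
  y + s2 = 9
  2x + y + s3 = 23
  4x + 2y + s4 = 7
  x, y, s1, s2, s3, s4 ≥ 0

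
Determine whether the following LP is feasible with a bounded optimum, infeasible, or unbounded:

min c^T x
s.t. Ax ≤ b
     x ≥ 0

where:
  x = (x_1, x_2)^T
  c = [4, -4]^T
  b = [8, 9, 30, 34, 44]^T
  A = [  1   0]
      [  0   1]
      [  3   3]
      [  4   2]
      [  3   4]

Feasible with a bounded optimal solution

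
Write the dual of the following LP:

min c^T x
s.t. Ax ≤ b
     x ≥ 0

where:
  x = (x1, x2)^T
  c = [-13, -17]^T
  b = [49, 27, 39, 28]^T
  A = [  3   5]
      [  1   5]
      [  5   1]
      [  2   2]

Primal min cᵀx s.t. Ax ≤ b, x ≥ 0  →  Dual max −bᵀy s.t. Aᵀy ≥ −c, y ≥ 0.

Maximize: z = -49y1 - 27y2 - 39y3 - 28y4

Subject to:
  3y1 + y2 + 5y3 + 2y4 ≥ 13
  5y1 + 5y2 + y3 + 2y4 ≥ 17
  y1, y2, y3, y4 ≥ 0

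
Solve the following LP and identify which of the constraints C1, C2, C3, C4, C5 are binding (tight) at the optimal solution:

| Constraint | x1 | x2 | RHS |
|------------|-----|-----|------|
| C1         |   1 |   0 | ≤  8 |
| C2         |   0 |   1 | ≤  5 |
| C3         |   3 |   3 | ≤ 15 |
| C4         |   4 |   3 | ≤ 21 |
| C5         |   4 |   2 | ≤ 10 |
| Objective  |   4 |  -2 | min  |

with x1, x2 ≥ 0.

At x1 = 0, x2 = 5, compute slack b - a·x for each constraint:
  C1: 8 − 0 = 8  (slack)
  C2: 5 − 5 = 0  (binding)
  C3: 15 − 15 = 0  (binding)
  C4: 21 − 15 = 6  (slack)
  C5: 10 − 10 = 0  (binding)

Optimal: x1 = 0, x2 = 5
Binding: C2, C3, C5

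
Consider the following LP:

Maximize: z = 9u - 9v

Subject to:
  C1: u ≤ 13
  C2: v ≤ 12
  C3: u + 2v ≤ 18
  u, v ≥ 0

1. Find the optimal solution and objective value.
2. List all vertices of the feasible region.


1. u = 13, v = 0, z = 117
2. (0, 0), (13, 0), (13, 2.5), (0, 9)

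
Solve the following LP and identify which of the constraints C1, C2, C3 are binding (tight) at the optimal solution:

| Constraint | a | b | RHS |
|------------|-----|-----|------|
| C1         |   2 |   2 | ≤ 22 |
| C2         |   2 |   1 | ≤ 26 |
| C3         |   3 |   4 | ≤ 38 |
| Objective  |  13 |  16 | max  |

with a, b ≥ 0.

At a = 6, b = 5, compute slack b - a·x for each constraint:
  C1: 22 − 22 = 0  (binding)
  C2: 26 − 17 = 9  (slack)
  C3: 38 − 38 = 0  (binding)

Optimal: a = 6, b = 5
Binding: C1, C3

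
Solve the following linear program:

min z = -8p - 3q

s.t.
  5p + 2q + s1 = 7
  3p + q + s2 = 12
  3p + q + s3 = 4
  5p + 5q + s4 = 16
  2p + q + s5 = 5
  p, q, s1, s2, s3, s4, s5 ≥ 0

Evaluate the objective at each vertex of the feasible region:
  z(0, 0) = 0
  z(1.333, 0) = -10.67
  z(1, 1) = -11  ←
  z(0.2, 3) = -10.6
  z(0, 3.2) = -9.6
The minimum is at p = 1, q = 1.

p = 1, q = 1, z = -11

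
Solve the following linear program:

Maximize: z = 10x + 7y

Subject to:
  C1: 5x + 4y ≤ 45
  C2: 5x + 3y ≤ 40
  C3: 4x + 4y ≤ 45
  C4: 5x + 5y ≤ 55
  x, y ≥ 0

Evaluate the objective at each vertex of the feasible region:
  z(0, 0) = 0
  z(8, 0) = 80
  z(5, 5) = 85  ←
  z(1, 10) = 80
  z(0, 11) = 77
The maximum is at x = 5, y = 5.

x = 5, y = 5, z = 85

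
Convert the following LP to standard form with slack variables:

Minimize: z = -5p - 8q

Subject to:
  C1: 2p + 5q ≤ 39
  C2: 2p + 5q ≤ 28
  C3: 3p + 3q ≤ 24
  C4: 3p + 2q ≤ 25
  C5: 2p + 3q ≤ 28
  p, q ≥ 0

min z = -5p - 8q

s.t.
  2p + 5q + s1 = 39
  2p + 5q + s2 = 28
  3p + 3q + s3 = 24
  3p + 2q + s4 = 25
  2p + 3q + s5 = 28
  p, q, s1, s2, s3, s4, s5 ≥ 0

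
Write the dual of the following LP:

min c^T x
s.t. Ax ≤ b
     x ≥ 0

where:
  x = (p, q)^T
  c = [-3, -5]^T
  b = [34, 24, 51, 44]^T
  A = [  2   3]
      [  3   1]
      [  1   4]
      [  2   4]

Primal min cᵀx s.t. Ax ≤ b, x ≥ 0  →  Dual max −bᵀy s.t. Aᵀy ≥ −c, y ≥ 0.

Maximize: z = -34y1 - 24y2 - 51y3 - 44y4

Subject to:
  2y1 + 3y2 + y3 + 2y4 ≥ 3
  3y1 + y2 + 4y3 + 4y4 ≥ 5
  y1, y2, y3, y4 ≥ 0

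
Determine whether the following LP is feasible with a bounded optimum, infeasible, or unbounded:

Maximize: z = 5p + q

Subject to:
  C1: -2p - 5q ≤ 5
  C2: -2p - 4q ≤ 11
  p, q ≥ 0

Unbounded (objective can increase without bound)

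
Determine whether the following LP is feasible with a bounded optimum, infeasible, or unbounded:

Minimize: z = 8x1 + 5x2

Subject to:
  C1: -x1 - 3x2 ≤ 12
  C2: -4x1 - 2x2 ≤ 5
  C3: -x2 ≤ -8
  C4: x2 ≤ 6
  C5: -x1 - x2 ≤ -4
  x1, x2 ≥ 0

Infeasible (no feasible solution exists)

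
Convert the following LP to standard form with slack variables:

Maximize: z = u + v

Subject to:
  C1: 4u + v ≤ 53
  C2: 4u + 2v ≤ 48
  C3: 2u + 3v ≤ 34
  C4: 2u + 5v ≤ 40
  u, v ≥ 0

max z = u + v

s.t.
  4u + v + s1 = 53
  4u + 2v + s2 = 48
  2u + 3v + s3 = 34
  2u + 5v + s4 = 40
  u, v, s1, s2, s3, s4 ≥ 0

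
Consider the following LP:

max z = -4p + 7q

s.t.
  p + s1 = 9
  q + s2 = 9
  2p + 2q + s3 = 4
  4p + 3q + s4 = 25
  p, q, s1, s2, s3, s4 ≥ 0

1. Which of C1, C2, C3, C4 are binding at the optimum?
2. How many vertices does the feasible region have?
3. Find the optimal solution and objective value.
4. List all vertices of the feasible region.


1. C3
2. 3
3. p = 0, q = 2, z = 14
4. (0, 0), (2, 0), (0, 2)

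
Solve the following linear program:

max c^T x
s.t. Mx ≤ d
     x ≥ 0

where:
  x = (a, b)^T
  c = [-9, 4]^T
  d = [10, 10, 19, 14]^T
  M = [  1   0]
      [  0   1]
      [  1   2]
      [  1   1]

Evaluate the objective at each vertex of the feasible region:
  z(0, 0) = 0
  z(10, 0) = -90
  z(10, 4) = -74
  z(9, 5) = -61
  z(0, 9.5) = 38  ←
The maximum is at a = 0, b = 9.5.

a = 0, b = 9.5, z = 38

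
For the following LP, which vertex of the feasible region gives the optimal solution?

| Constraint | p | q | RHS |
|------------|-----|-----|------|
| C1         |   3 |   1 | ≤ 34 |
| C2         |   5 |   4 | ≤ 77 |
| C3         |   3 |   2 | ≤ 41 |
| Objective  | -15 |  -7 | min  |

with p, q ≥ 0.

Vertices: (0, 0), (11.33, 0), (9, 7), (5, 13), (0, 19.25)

Evaluate the objective at each vertex of the feasible region:
  z(0, 0) = 0
  z(11.33, 0) = -170
  z(9, 7) = -184  ←
  z(5, 13) = -166
  z(0, 19.25) = -134.8
The minimum is at p = 9, q = 7.

(9, 7)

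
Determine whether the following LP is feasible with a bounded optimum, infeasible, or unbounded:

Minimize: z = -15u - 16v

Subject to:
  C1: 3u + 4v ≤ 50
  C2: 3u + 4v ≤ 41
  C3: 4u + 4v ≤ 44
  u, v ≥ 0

Feasible with a bounded optimal solution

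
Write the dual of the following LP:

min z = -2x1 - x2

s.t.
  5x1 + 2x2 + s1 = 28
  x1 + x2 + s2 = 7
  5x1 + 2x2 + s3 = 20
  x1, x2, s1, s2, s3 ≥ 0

Primal min cᵀx s.t. Ax ≤ b, x ≥ 0  →  Dual max −bᵀy s.t. Aᵀy ≥ −c, y ≥ 0.

Maximize: z = -28y1 - 7y2 - 20y3

Subject to:
  5y1 + y2 + 5y3 ≥ 2
  2y1 + y2 + 2y3 ≥ 1
  y1, y2, y3 ≥ 0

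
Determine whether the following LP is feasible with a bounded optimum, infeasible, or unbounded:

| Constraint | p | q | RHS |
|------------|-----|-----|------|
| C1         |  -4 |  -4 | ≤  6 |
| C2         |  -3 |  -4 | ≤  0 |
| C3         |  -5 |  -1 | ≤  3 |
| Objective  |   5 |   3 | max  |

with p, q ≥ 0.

Unbounded (objective can increase without bound)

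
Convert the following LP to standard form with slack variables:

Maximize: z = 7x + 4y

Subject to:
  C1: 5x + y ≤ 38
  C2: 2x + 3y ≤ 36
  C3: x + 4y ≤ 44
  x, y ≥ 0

max z = 7x + 4y

s.t.
  5x + y + s1 = 38
  2x + 3y + s2 = 36
  x + 4y + s3 = 44
  x, y, s1, s2, s3 ≥ 0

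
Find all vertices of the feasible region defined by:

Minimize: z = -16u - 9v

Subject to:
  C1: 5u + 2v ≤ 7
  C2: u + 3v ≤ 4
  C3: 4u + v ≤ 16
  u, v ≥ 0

(0, 0), (1.4, 0), (1, 1), (0, 1.333)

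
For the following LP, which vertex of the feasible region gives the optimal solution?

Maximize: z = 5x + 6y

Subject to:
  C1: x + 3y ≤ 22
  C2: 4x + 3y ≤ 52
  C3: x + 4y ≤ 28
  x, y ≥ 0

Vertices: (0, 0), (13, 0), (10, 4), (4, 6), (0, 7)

Evaluate the objective at each vertex of the feasible region:
  z(0, 0) = 0
  z(13, 0) = 65
  z(10, 4) = 74  ←
  z(4, 6) = 56
  z(0, 7) = 42
The maximum is at x = 10, y = 4.

(10, 4)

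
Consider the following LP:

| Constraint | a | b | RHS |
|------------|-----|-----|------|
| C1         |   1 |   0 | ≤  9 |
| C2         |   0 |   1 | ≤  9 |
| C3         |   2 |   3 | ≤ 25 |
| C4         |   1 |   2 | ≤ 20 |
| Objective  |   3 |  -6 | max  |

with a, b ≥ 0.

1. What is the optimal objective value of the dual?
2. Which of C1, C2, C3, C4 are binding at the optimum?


1. 27
2. C1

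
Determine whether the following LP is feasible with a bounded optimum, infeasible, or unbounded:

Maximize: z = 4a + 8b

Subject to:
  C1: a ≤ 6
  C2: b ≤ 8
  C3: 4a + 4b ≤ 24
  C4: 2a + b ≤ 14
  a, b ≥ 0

Feasible with a bounded optimal solution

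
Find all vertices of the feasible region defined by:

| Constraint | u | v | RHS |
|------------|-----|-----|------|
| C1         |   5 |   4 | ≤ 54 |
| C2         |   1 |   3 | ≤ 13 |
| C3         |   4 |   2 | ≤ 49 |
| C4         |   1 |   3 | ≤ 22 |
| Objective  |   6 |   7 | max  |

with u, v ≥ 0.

(0, 0), (10.8, 0), (10, 1), (0, 4.333)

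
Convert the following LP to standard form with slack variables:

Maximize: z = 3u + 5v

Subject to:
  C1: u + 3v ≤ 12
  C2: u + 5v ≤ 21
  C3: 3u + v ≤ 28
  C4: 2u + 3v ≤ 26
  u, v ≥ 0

max z = 3u + 5v

s.t.
  u + 3v + s1 = 12
  u + 5v + s2 = 21
  3u + v + s3 = 28
  2u + 3v + s4 = 26
  u, v, s1, s2, s3, s4 ≥ 0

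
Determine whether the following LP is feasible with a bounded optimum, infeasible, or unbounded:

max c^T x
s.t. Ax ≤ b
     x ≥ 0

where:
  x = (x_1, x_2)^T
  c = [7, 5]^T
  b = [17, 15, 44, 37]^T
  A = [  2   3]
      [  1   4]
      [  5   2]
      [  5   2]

Feasible with a bounded optimal solution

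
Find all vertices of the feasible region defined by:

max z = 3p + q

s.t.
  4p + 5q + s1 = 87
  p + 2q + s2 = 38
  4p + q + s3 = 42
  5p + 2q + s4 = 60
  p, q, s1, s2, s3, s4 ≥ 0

(0, 0), (10.5, 0), (8, 10), (7.412, 11.47), (0, 17.4)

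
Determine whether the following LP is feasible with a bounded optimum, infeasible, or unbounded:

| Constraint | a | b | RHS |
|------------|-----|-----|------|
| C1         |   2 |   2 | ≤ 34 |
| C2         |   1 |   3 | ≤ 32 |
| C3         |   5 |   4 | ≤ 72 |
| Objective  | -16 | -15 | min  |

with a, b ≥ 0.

Feasible with a bounded optimal solution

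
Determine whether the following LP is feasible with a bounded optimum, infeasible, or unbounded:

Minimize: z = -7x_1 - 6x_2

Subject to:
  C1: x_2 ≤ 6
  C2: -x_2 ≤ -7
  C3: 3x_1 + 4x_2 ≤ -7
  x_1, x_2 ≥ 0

Infeasible (no feasible solution exists)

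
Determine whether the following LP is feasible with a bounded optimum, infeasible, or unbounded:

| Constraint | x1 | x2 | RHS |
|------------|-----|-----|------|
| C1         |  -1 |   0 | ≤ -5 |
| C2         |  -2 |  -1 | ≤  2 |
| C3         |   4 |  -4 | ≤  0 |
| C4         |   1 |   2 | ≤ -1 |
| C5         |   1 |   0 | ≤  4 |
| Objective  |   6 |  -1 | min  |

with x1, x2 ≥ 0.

Infeasible (no feasible solution exists)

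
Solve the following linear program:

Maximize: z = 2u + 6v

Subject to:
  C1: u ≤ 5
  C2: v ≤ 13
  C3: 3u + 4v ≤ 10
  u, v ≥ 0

Evaluate the objective at each vertex of the feasible region:
  z(0, 0) = 0
  z(3.333, 0) = 6.667
  z(0, 2.5) = 15  ←
The maximum is at u = 0, v = 2.5.

u = 0, v = 2.5, z = 15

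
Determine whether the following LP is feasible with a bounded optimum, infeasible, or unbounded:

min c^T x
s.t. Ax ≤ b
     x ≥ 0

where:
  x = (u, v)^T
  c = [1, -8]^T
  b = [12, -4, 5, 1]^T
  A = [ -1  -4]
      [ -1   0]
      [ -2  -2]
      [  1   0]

Infeasible (no feasible solution exists)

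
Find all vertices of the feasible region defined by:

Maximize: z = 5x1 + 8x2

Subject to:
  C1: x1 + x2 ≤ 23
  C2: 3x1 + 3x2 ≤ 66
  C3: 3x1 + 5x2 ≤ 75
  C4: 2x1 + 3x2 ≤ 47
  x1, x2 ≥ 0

(0, 0), (22, 0), (19, 3), (10, 9), (0, 15)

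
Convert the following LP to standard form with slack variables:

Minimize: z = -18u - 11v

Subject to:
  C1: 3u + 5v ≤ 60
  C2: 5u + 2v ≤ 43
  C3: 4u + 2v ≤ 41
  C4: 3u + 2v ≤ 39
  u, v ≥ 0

min z = -18u - 11v

s.t.
  3u + 5v + s1 = 60
  5u + 2v + s2 = 43
  4u + 2v + s3 = 41
  3u + 2v + s4 = 39
  u, v, s1, s2, s3, s4 ≥ 0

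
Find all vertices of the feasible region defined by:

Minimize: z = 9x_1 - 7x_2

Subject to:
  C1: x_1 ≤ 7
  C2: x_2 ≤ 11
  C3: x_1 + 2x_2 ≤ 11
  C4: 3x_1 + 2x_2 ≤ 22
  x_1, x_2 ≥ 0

(0, 0), (7, 0), (7, 0.5), (5.5, 2.75), (0, 5.5)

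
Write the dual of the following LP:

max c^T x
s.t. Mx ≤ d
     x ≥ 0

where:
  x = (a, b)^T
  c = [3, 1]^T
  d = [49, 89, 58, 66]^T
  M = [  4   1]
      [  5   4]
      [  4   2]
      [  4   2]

Primal max cᵀx s.t. Ax ≤ b, x ≥ 0  →  Dual min bᵀy s.t. Aᵀy ≥ c, y ≥ 0.

Minimize: z = 49y1 + 89y2 + 58y3 + 66y4

Subject to:
  4y1 + 5y2 + 4y3 + 4y4 ≥ 3
  y1 + 4y2 + 2y3 + 2y4 ≥ 1
  y1, y2, y3, y4 ≥ 0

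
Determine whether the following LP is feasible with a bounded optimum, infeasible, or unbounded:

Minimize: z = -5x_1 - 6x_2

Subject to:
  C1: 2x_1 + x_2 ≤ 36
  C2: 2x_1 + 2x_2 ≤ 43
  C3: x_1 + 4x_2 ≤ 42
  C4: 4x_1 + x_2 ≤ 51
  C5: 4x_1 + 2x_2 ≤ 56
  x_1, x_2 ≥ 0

Feasible with a bounded optimal solution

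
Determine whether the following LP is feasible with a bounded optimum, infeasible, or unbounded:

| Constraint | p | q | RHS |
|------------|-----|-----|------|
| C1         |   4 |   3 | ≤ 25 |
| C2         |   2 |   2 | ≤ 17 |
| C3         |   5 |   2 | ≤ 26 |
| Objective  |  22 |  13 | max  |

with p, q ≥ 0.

Feasible with a bounded optimal solution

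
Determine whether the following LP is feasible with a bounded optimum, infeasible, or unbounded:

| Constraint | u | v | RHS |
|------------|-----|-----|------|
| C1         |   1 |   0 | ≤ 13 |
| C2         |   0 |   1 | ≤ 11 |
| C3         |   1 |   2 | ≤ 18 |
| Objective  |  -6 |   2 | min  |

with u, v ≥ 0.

Feasible with a bounded optimal solution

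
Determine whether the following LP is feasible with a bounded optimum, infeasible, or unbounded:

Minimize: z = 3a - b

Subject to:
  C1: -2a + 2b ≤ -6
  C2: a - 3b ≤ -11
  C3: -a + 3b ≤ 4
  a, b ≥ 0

Infeasible (no feasible solution exists)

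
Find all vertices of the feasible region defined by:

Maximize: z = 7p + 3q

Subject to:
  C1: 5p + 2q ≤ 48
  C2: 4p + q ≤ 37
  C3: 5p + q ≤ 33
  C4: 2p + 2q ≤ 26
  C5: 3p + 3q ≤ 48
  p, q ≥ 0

(0, 0), (6.6, 0), (5, 8), (0, 13)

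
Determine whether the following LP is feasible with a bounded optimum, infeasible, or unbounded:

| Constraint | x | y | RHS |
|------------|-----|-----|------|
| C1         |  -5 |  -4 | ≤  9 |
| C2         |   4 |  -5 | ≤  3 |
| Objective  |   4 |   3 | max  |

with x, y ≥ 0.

Unbounded (objective can increase without bound)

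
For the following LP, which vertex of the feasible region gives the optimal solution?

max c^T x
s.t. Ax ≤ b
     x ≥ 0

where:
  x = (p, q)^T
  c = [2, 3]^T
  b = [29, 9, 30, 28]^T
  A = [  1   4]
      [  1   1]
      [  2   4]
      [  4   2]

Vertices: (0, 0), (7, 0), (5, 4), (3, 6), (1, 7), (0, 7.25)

Evaluate the objective at each vertex of the feasible region:
  z(0, 0) = 0
  z(7, 0) = 14
  z(5, 4) = 22
  z(3, 6) = 24  ←
  z(1, 7) = 23
  z(0, 7.25) = 21.75
The maximum is at p = 3, q = 6.

(3, 6)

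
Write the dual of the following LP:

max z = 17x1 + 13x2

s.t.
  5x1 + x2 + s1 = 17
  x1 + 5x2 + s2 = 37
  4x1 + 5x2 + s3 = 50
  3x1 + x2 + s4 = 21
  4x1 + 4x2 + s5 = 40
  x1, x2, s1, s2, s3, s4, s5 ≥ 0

Primal max cᵀx s.t. Ax ≤ b, x ≥ 0  →  Dual min bᵀy s.t. Aᵀy ≥ c, y ≥ 0.

Minimize: z = 17y1 + 37y2 + 50y3 + 21y4 + 40y5

Subject to:
  5y1 + y2 + 4y3 + 3y4 + 4y5 ≥ 17
  y1 + 5y2 + 5y3 + y4 + 4y5 ≥ 13
  y1, y2, y3, y4, y5 ≥ 0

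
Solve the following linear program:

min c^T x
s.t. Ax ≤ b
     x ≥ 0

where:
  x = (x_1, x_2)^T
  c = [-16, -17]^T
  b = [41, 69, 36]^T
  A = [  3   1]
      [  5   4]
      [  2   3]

Evaluate the objective at each vertex of the feasible region:
  z(0, 0) = 0
  z(13.67, 0) = -218.7
  z(13.57, 0.2857) = -222
  z(9, 6) = -246  ←
  z(0, 12) = -204
The minimum is at x_1 = 9, x_2 = 6.

x_1 = 9, x_2 = 6, z = -246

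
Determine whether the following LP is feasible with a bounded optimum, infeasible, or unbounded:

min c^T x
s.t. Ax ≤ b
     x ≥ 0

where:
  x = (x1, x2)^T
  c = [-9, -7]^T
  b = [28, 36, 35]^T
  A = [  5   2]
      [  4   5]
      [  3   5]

Feasible with a bounded optimal solution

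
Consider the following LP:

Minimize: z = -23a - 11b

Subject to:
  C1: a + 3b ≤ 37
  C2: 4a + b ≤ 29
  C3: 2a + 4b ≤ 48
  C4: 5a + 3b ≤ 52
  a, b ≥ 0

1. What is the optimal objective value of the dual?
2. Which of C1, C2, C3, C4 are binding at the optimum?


1. -214
2. C2, C4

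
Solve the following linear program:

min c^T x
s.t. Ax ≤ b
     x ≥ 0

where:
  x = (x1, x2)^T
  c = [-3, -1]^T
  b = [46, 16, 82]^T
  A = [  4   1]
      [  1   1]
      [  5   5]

Evaluate the objective at each vertex of the feasible region:
  z(0, 0) = 0
  z(11.5, 0) = -34.5
  z(10, 6) = -36  ←
  z(0, 16) = -16
The minimum is at x1 = 10, x2 = 6.

x1 = 10, x2 = 6, z = -36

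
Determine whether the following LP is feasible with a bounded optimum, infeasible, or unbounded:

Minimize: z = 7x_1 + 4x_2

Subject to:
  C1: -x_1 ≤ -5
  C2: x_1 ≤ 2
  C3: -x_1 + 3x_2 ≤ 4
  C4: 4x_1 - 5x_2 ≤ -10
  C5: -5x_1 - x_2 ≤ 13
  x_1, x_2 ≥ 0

Infeasible (no feasible solution exists)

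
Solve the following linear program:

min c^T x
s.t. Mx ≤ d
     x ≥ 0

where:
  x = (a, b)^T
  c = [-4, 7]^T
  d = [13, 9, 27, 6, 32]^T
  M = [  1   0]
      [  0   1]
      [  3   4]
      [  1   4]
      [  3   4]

Evaluate the objective at each vertex of the feasible region:
  z(0, 0) = 0
  z(6, 0) = -24  ←
  z(0, 1.5) = 10.5
The minimum is at a = 6, b = 0.

a = 6, b = 0, z = -24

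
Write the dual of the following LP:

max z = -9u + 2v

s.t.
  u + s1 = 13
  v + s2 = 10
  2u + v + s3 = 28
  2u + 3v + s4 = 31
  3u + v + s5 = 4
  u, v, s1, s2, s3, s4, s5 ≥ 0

Primal max cᵀx s.t. Ax ≤ b, x ≥ 0  →  Dual min bᵀy s.t. Aᵀy ≥ c, y ≥ 0.

Minimize: z = 13y1 + 10y2 + 28y3 + 31y4 + 4y5

Subject to:
  y1 + 2y3 + 2y4 + 3y5 ≥ -9
  y2 + y3 + 3y4 + y5 ≥ 2
  y1, y2, y3, y4, y5 ≥ 0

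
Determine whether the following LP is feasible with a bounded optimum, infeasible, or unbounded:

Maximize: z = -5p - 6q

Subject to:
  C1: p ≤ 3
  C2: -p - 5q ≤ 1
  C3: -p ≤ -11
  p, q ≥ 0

Infeasible (no feasible solution exists)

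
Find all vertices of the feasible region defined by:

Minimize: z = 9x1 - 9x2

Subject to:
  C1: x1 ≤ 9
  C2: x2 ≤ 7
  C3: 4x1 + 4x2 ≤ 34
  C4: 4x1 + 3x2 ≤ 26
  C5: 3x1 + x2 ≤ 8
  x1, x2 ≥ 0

(0, 0), (2.667, 0), (0.3333, 7), (0, 7)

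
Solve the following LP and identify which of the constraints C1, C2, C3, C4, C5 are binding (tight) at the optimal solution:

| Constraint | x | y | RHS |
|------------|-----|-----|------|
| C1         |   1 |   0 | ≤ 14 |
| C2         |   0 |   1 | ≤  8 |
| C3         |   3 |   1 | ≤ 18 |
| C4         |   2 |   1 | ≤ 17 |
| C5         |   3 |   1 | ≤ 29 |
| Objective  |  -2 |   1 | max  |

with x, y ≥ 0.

At x = 0, y = 8, compute slack b - a·x for each constraint:
  C1: 14 − 0 = 14  (slack)
  C2: 8 − 8 = 0  (binding)
  C3: 18 − 8 = 10  (slack)
  C4: 17 − 8 = 9  (slack)
  C5: 29 − 8 = 21  (slack)

Optimal: x = 0, y = 8
Binding: C2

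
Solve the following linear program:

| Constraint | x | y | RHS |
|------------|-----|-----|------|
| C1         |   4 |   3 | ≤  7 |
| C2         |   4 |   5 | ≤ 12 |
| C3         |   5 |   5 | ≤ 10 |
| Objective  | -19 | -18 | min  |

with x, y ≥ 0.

Evaluate the objective at each vertex of the feasible region:
  z(0, 0) = 0
  z(1.75, 0) = -33.25
  z(1, 1) = -37  ←
  z(0, 2) = -36
The minimum is at x = 1, y = 1.

x = 1, y = 1, z = -37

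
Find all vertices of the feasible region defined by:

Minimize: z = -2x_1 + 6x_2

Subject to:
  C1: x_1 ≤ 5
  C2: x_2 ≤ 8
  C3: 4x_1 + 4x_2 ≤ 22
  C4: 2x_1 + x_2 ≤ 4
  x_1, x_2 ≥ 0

(0, 0), (2, 0), (0, 4)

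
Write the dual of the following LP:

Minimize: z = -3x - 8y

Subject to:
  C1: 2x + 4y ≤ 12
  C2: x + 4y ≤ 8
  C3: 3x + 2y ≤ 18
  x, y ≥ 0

Primal min cᵀx s.t. Ax ≤ b, x ≥ 0  →  Dual max −bᵀy s.t. Aᵀy ≥ −c, y ≥ 0.

Maximize: z = -12y1 - 8y2 - 18y3

Subject to:
  2y1 + y2 + 3y3 ≥ 3
  4y1 + 4y2 + 2y3 ≥ 8
  y1, y2, y3 ≥ 0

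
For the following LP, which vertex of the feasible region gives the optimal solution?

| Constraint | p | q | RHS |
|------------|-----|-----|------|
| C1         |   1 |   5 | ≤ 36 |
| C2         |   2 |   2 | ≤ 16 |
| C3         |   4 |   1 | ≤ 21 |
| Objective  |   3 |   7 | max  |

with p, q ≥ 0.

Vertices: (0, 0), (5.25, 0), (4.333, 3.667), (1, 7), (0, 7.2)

Evaluate the objective at each vertex of the feasible region:
  z(0, 0) = 0
  z(5.25, 0) = 15.75
  z(4.333, 3.667) = 38.67
  z(1, 7) = 52  ←
  z(0, 7.2) = 50.4
The maximum is at p = 1, q = 7.

(1, 7)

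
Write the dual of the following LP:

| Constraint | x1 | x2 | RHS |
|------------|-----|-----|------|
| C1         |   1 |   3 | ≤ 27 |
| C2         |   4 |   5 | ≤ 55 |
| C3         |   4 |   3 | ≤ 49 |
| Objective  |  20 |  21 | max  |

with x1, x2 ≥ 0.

Primal max cᵀx s.t. Ax ≤ b, x ≥ 0  →  Dual min bᵀy s.t. Aᵀy ≥ c, y ≥ 0.

Minimize: z = 27y1 + 55y2 + 49y3

Subject to:
  y1 + 4y2 + 4y3 ≥ 20
  3y1 + 5y2 + 3y3 ≥ 21
  y1, y2, y3 ≥ 0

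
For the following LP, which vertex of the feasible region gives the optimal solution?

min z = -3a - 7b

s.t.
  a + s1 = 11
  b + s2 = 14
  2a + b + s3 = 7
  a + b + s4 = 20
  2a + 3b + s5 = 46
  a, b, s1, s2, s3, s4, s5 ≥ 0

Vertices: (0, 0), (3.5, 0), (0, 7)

Evaluate the objective at each vertex of the feasible region:
  z(0, 0) = 0
  z(3.5, 0) = -10.5
  z(0, 7) = -49  ←
The minimum is at a = 0, b = 7.

(0, 7)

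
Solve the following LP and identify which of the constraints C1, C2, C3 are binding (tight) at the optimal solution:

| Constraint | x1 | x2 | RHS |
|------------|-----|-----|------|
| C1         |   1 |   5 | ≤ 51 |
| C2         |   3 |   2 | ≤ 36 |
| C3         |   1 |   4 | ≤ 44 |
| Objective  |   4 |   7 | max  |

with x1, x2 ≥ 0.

At x1 = 6, x2 = 9, compute slack b - a·x for each constraint:
  C1: 51 − 51 = 0  (binding)
  C2: 36 − 36 = 0  (binding)
  C3: 44 − 42 = 2  (slack)

Optimal: x1 = 6, x2 = 9
Binding: C1, C2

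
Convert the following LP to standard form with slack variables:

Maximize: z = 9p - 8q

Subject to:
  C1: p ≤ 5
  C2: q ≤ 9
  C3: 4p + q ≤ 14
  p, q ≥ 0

max z = 9p - 8q

s.t.
  p + s1 = 5
  q + s2 = 9
  4p + q + s3 = 14
  p, q, s1, s2, s3 ≥ 0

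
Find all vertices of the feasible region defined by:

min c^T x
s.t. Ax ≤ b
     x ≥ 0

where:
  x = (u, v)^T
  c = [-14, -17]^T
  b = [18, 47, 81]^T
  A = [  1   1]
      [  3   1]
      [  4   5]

(0, 0), (15.67, 0), (14.5, 3.5), (9, 9), (0, 16.2)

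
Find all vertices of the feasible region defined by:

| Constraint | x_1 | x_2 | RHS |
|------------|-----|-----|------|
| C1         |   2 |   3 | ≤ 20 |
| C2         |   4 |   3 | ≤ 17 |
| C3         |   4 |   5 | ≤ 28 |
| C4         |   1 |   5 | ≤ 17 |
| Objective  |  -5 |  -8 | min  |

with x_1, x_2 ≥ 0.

(0, 0), (4.25, 0), (2, 3), (0, 3.4)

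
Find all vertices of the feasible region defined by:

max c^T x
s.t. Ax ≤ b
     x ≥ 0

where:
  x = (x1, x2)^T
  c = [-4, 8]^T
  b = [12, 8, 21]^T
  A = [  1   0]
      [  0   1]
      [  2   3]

(0, 0), (10.5, 0), (0, 7)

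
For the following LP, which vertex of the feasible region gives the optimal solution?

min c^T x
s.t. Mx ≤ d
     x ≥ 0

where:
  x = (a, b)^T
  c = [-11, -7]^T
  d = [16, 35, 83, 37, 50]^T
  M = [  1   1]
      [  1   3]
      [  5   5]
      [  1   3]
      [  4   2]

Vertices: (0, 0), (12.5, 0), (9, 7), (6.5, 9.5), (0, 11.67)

Evaluate the objective at each vertex of the feasible region:
  z(0, 0) = 0
  z(12.5, 0) = -137.5
  z(9, 7) = -148  ←
  z(6.5, 9.5) = -138
  z(0, 11.67) = -81.67
The minimum is at a = 9, b = 7.

(9, 7)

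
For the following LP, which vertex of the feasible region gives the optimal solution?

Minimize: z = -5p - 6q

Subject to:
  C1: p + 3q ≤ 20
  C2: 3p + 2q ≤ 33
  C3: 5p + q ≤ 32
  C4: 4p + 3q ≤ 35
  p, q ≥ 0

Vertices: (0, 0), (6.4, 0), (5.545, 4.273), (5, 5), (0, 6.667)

Evaluate the objective at each vertex of the feasible region:
  z(0, 0) = 0
  z(6.4, 0) = -32
  z(5.545, 4.273) = -53.36
  z(5, 5) = -55  ←
  z(0, 6.667) = -40
The minimum is at p = 5, q = 5.

(5, 5)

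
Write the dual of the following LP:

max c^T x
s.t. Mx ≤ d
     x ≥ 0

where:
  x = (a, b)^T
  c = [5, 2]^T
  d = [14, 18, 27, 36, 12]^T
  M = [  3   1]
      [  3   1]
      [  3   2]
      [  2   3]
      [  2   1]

Primal max cᵀx s.t. Ax ≤ b, x ≥ 0  →  Dual min bᵀy s.t. Aᵀy ≥ c, y ≥ 0.

Minimize: z = 14y1 + 18y2 + 27y3 + 36y4 + 12y5

Subject to:
  3y1 + 3y2 + 3y3 + 2y4 + 2y5 ≥ 5
  y1 + y2 + 2y3 + 3y4 + y5 ≥ 2
  y1, y2, y3, y4, y5 ≥ 0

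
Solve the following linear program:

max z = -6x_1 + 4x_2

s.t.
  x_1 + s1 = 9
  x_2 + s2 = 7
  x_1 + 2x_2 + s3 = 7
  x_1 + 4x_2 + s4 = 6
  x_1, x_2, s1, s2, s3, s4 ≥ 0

Evaluate the objective at each vertex of the feasible region:
  z(0, 0) = 0
  z(6, 0) = -36
  z(0, 1.5) = 6  ←
The maximum is at x_1 = 0, x_2 = 1.5.

x_1 = 0, x_2 = 1.5, z = 6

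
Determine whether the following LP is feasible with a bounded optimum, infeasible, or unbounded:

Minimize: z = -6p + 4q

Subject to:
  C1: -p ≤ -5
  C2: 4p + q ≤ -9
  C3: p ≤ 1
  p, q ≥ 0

Infeasible (no feasible solution exists)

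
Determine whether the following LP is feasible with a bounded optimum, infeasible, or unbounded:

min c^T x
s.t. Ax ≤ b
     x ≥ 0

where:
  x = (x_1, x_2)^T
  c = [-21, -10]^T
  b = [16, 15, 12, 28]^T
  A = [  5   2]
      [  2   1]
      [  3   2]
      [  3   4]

Feasible with a bounded optimal solution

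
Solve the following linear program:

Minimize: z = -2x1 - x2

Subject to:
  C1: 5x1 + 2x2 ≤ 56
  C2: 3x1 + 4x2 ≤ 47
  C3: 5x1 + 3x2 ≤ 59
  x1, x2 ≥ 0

Evaluate the objective at each vertex of the feasible region:
  z(0, 0) = 0
  z(11.2, 0) = -22.4
  z(10, 3) = -23  ←
  z(8.636, 5.273) = -22.55
  z(0, 11.75) = -11.75
The minimum is at x1 = 10, x2 = 3.

x1 = 10, x2 = 3, z = -23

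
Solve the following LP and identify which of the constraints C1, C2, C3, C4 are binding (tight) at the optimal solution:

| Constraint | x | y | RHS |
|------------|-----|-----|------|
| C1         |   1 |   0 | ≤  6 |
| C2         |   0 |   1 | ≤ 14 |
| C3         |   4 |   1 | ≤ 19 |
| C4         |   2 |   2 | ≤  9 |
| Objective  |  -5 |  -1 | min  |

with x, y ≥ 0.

At x = 4.5, y = 0, compute slack b - a·x for each constraint:
  C1: 6 − 4.5 = 1.5  (slack)
  C2: 14 − 0 = 14  (slack)
  C3: 19 − 18 = 1  (slack)
  C4: 9 − 9 = 0  (binding)

Optimal: x = 4.5, y = 0
Binding: C4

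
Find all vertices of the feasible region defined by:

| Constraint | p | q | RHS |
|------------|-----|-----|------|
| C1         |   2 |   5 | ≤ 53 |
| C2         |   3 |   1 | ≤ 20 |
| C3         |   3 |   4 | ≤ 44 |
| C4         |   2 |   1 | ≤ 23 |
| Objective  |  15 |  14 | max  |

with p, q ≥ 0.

(0, 0), (6.667, 0), (4, 8), (1.143, 10.14), (0, 10.6)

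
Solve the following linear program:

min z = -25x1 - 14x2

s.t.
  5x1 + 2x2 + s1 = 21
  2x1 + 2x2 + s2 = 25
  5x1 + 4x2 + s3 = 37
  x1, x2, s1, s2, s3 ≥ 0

Evaluate the objective at each vertex of the feasible region:
  z(0, 0) = 0
  z(4.2, 0) = -105
  z(1, 8) = -137  ←
  z(0, 9.25) = -129.5
The minimum is at x1 = 1, x2 = 8.

x1 = 1, x2 = 8, z = -137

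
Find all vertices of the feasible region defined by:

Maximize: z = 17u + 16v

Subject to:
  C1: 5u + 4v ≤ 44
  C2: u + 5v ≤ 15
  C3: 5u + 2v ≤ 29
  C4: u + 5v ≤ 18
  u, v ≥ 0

(0, 0), (5.8, 0), (5, 2), (0, 3)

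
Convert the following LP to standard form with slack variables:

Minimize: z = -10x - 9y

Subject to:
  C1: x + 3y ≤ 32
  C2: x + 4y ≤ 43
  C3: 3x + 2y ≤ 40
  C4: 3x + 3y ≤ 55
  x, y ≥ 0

min z = -10x - 9y

s.t.
  x + 3y + s1 = 32
  x + 4y + s2 = 43
  3x + 2y + s3 = 40
  3x + 3y + s4 = 55
  x, y, s1, s2, s3, s4 ≥ 0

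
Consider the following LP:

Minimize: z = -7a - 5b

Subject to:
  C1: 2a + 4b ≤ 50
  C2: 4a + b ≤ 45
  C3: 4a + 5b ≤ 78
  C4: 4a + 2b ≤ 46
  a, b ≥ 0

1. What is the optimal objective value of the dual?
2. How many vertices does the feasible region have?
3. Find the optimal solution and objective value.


1. -94
2. 5
3. a = 7, b = 9, z = -94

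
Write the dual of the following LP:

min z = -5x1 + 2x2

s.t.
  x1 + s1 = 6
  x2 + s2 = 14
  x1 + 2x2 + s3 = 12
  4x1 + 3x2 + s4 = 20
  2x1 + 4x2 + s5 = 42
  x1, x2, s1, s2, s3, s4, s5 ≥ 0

Primal min cᵀx s.t. Ax ≤ b, x ≥ 0  →  Dual max −bᵀy s.t. Aᵀy ≥ −c, y ≥ 0.

Maximize: z = -6y1 - 14y2 - 12y3 - 20y4 - 42y5

Subject to:
  y1 + y3 + 4y4 + 2y5 ≥ 5
  y2 + 2y3 + 3y4 + 4y5 ≥ -2
  y1, y2, y3, y4, y5 ≥ 0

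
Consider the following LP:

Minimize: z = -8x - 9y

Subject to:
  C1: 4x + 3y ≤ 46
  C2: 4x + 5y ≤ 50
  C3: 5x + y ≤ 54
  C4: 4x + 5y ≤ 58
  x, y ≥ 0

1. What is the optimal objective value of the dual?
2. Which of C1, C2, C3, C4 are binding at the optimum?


1. -98
2. C1, C2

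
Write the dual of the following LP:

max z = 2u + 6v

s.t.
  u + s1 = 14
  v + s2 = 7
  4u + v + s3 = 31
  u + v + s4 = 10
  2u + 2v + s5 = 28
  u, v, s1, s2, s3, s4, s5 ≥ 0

Primal max cᵀx s.t. Ax ≤ b, x ≥ 0  →  Dual min bᵀy s.t. Aᵀy ≥ c, y ≥ 0.

Minimize: z = 14y1 + 7y2 + 31y3 + 10y4 + 28y5

Subject to:
  y1 + 4y3 + y4 + 2y5 ≥ 2
  y2 + y3 + y4 + 2y5 ≥ 6
  y1, y2, y3, y4, y5 ≥ 0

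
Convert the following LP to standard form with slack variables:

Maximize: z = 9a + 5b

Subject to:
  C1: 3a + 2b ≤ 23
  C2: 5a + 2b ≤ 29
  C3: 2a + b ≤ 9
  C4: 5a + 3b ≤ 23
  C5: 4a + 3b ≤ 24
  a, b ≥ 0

max z = 9a + 5b

s.t.
  3a + 2b + s1 = 23
  5a + 2b + s2 = 29
  2a + b + s3 = 9
  5a + 3b + s4 = 23
  4a + 3b + s5 = 24
  a, b, s1, s2, s3, s4, s5 ≥ 0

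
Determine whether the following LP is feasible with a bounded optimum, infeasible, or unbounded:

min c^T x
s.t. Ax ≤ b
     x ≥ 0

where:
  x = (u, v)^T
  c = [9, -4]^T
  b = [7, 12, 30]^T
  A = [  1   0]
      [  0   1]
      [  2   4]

Feasible with a bounded optimal solution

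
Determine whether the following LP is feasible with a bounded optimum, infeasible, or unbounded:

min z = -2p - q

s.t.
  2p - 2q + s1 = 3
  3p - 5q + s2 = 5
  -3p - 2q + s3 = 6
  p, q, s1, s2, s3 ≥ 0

Unbounded (objective can decrease without bound)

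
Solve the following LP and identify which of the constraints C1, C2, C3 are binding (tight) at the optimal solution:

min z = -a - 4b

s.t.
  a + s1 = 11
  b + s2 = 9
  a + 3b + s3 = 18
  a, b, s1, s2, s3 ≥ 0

At a = 0, b = 6, compute slack b - a·x for each constraint:
  C1: 11 − 0 = 11  (slack)
  C2: 9 − 6 = 3  (slack)
  C3: 18 − 18 = 0  (binding)

Optimal: a = 0, b = 6
Binding: C3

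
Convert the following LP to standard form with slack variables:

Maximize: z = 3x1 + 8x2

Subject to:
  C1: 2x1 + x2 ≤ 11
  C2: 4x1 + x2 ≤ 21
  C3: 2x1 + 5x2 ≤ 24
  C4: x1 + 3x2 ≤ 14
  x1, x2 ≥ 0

max z = 3x1 + 8x2

s.t.
  2x1 + x2 + s1 = 11
  4x1 + x2 + s2 = 21
  2x1 + 5x2 + s3 = 24
  x1 + 3x2 + s4 = 14
  x1, x2, s1, s2, s3, s4 ≥ 0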